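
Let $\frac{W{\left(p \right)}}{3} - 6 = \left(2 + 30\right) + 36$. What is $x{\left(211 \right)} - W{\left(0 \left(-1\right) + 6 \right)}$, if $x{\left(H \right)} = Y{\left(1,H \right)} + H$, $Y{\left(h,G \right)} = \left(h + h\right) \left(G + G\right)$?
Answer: $833$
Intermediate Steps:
$W{\left(p \right)} = 222$ ($W{\left(p \right)} = 18 + 3 \left(\left(2 + 30\right) + 36\right) = 18 + 3 \left(32 + 36\right) = 18 + 3 \cdot 68 = 18 + 204 = 222$)
$Y{\left(h,G \right)} = 4 G h$ ($Y{\left(h,G \right)} = 2 h 2 G = 4 G h$)
$x{\left(H \right)} = 5 H$ ($x{\left(H \right)} = 4 H 1 + H = 4 H + H = 5 H$)
$x{\left(211 \right)} - W{\left(0 \left(-1\right) + 6 \right)} = 5 \cdot 211 - 222 = 1055 - 222 = 833$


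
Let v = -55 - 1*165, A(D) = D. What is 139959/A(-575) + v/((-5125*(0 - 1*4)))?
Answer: -5738572/23575 ≈ -243.42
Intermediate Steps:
v = -220 (v = -55 - 165 = -220)
139959/A(-575) + v/((-5125*(0 - 1*4))) = 139959/(-575) - 220*(-1/(5125*(0 - 1*4))) = 139959*(-1/575) - 220*(-1/(5125*(0 - 4))) = -139959/575 - 220/((-5125*(-4))) = -139959/575 - 220/20500 = -139959/575 - 220*1/20500 = -139959/575 - 11/1025 = -5738572/23575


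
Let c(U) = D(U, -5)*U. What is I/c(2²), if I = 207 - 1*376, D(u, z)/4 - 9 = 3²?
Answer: -169/288 ≈ -0.58681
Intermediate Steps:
D(u, z) = 72 (D(u, z) = 36 + 4*3² = 36 + 4*9 = 36 + 36 = 72)
c(U) = 72*U
I = -169 (I = 207 - 376 = -169)
I/c(2²) = -169/(72*2²) = -169/(72*4) = -169/288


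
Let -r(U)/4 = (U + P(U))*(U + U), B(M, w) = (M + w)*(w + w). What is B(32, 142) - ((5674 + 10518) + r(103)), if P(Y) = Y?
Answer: 202968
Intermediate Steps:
B(M, w) = 2*w*(M + w) (B(M, w) = (M + w)*(2*w) = 2*w*(M + w))
r(U) = -16*U² (r(U) = -4*(U + U)*(U + U) = -4*2*U*2*U = -16*U²)
B(32, 142) - ((5674 + 10518) + r(103)) = 2*142*(32 + 142) - ((5674 + 10518) - 16*103²) = 2*142*174 - (16192 - 16*10609) = 49416 - (16192 - 169744) = 49416 - 1*(-153552) = 49416 + 153552 = 202968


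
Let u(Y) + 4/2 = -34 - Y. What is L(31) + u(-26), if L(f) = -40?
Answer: -50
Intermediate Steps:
u(Y) = -36 - Y (u(Y) = -2 + (-34 - Y) = -36 - Y)
L(31) + u(-26) = -40 + (-36 - 1*(-26)) = -40 + (-36 + 26) = -40 - 10 = -50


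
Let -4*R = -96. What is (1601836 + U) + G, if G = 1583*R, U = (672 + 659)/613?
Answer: 1005215895/613 ≈ 1.6398e+6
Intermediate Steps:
R = 24 (R = -¼*(-96) = 24)
U = 1331/613 (U = (1/613)*1331 = 1331/613 ≈ 2.1713)
G = 37992 (G = 1583*24 = 37992)
(1601836 + U) + G = (1601836 + 1331/613) + 37992 = 981926799/613 + 37992 = 1005215895/613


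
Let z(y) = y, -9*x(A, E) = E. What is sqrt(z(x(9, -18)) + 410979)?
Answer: sqrt(410981) ≈ 641.08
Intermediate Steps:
x(A, E) = -E/9
sqrt(z(x(9, -18)) + 410979) = sqrt(-1/9*(-18) + 410979) = sqrt(2 + 410979) = sqrt(410981)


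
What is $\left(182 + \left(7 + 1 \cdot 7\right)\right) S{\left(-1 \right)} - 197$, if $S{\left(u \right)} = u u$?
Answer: $-1$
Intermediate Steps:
$S{\left(u \right)} = u^{2}$
$\left(182 + \left(7 + 1 \cdot 7\right)\right) S{\left(-1 \right)} - 197 = \left(182 + \left(7 + 1 \cdot 7\right)\right) \left(-1\right)^{2} - 197 = \left(182 + \left(7 + 7\right)\right) 1 - 197 = \left(182 + 14\right) 1 - 197 = 196 \cdot 1 - 197 = 196 - 197 = -1$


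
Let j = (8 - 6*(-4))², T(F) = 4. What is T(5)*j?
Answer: 4096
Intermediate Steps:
j = 1024 (j = (8 + 24)² = 32² = 1024)
T(5)*j = 4*1024 = 4096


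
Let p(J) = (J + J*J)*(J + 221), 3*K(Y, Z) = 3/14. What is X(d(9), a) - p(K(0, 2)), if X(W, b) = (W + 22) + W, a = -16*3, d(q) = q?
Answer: 63335/2744 ≈ 23.081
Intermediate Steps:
K(Y, Z) = 1/14 (K(Y, Z) = (3/14)/3 = (3*(1/14))/3 = (⅓)*(3/14) = 1/14)
a = -48
X(W, b) = 22 + 2*W (X(W, b) = (22 + W) + W = 22 + 2*W)
p(J) = (221 + J)*(J + J²) (p(J) = (J + J²)*(221 + J) = (221 + J)*(J + J²))
X(d(9), a) - p(K(0, 2)) = (22 + 2*9) - (221 + (1/14)² + 222*(1/14))/14 = (22 + 18) - (221 + 1/196 + 111/7)/14 = 40 - 46425/(14*196) = 40 - 1*46425/2744 = 40 - 46425/2744 = 63335/2744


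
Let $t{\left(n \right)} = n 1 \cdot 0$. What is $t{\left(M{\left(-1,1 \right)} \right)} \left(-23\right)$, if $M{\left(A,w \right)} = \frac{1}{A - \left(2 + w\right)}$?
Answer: $0$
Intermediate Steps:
$M{\left(A,w \right)} = \frac{1}{-2 + A - w}$
$t{\left(n \right)} = 0$ ($t{\left(n \right)} = n 0 = 0$)
$t{\left(M{\left(-1,1 \right)} \right)} \left(-23\right) = 0 \left(-23\right) = 0$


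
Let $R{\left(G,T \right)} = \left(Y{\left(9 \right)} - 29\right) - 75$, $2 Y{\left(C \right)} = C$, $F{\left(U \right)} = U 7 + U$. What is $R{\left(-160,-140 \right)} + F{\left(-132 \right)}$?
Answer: $- \frac{2311}{2} \approx -1155.5$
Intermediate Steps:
$F{\left(U \right)} = 8 U$ ($F{\left(U \right)} = 7 U + U = 8 U$)
$Y{\left(C \right)} = \frac{C}{2}$
$R{\left(G,T \right)} = - \frac{199}{2}$ ($R{\left(G,T \right)} = \left(\frac{1}{2} \cdot 9 - 29\right) - 75 = \left(\frac{9}{2} - 29\right) - 75 = - \frac{49}{2} - 75 = - \frac{199}{2}$)
$R{\left(-160,-140 \right)} + F{\left(-132 \right)} = - \frac{199}{2} + 8 \left(-132\right) = - \frac{199}{2} - 1056 = - \frac{2311}{2}$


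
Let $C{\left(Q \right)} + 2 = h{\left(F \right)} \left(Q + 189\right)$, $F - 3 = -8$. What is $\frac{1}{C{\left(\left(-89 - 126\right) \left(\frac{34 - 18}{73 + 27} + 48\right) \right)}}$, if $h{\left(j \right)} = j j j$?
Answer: $\frac{1}{1270673} \approx 7.8698 \cdot 10^{-7}$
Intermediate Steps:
$F = -5$ ($F = 3 - 8 = -5$)
$h{\left(j \right)} = j^{3}$ ($h{\left(j \right)} = j^{2} j = j^{3}$)
$C{\left(Q \right)} = -23627 - 125 Q$ ($C{\left(Q \right)} = -2 + \left(-5\right)^{3} \left(Q + 189\right) = -2 - 125 \left(189 + Q\right) = -2 - \left(23625 + 125 Q\right) = -23627 - 125 Q$)
$\frac{1}{C{\left(\left(-89 - 126\right) \left(\frac{34 - 18}{73 + 27} + 48\right) \right)}} = \frac{1}{-23627 - 125 \left(-89 - 126\right) \left(\frac{34 - 18}{73 + 27} + 48\right)} = \frac{1}{-23627 - 125 \left(- 215 \left(\frac{16}{100} + 48\right)\right)} = \frac{1}{-23627 - 125 \left(- 215 \left(16 \cdot \frac{1}{100} + 48\right)\right)} = \frac{1}{-23627 - 125 \left(- 215 \left(\frac{4}{25} + 48\right)\right)} = \frac{1}{-23627 - 125 \left(\left(-215\right) \frac{1204}{25}\right)} = \frac{1}{-23627 - -1294300} = \frac{1}{-23627 + 1294300} = \frac{1}{1270673}$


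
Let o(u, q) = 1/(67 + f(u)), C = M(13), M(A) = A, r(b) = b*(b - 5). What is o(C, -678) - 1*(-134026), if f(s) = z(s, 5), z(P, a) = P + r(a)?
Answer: 10722081/80 ≈ 1.3403e+5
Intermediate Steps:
r(b) = b*(-5 + b)
z(P, a) = P + a*(-5 + a)
f(s) = s (f(s) = s + 5*(-5 + 5) = s + 5*0 = s + 0 = s)
C = 13
o(u, q) = 1/(67 + u)
o(C, -678) - 1*(-134026) = 1/(67 + 13) - 1*(-134026) = 1/80 + 134026 = 10722081/80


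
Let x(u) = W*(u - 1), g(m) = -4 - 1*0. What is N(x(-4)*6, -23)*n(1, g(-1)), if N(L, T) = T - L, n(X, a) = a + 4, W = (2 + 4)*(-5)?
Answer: 0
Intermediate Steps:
g(m) = -4 (g(m) = -4 + 0 = -4)
W = -30 (W = 6*(-5) = -30)
n(X, a) = 4 + a
x(u) = 30 - 30*u (x(u) = -30*(u - 1) = -30*(-1 + u) = 30 - 30*u)
N(x(-4)*6, -23)*n(1, g(-1)) = (-23 - (30 - 30*(-4))*6)*(4 - 4) = (-23 - (30 + 120)*6)*0 = (-23 - 150*6)*0 = (-23 - 1*900)*0 = (-23 - 900)*0 = -923*0 = 0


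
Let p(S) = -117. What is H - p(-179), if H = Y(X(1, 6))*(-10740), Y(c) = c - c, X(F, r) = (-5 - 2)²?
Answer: 117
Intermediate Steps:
X(F, r) = 49 (X(F, r) = (-7)² = 49)
Y(c) = 0
H = 0 (H = 0*(-10740) = 0)
H - p(-179) = 0 - 1*(-117) = 0 + 117 = 117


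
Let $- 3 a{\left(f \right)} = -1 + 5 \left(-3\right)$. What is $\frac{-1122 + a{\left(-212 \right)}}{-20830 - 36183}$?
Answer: $\frac{3350}{171039} \approx 0.019586$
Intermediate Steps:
$a{\left(f \right)} = \frac{16}{3}$ ($a{\left(f \right)} = - \frac{-1 + 5 \left(-3\right)}{3} = - \frac{-1 - 15}{3} = \left(- \frac{1}{3}\right) \left(-16\right) = \frac{16}{3}$)
$\frac{-1122 + a{\left(-212 \right)}}{-20830 - 36183} = \frac{-1122 + \frac{16}{3}}{-20830 - 36183} = - \frac{3350}{3 \left(-57013\right)} = \left(- \frac{3350}{3}\right) \left(- \frac{1}{57013}\right) = \frac{3350}{171039}$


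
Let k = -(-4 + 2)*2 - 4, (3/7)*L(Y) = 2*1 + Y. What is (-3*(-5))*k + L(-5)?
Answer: -7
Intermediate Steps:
L(Y) = 14/3 + 7*Y/3 (L(Y) = 7*(2*1 + Y)/3 = 7*(2 + Y)/3 = 14/3 + 7*Y/3)
k = 0 (k = -(-2)*2 - 4 = -1*(-4) - 4 = 4 - 4 = 0)
(-3*(-5))*k + L(-5) = -3*(-5)*0 + (14/3 + (7/3)*(-5)) = 15*0 + (14/3 - 35/3) = 0 - 7 = -7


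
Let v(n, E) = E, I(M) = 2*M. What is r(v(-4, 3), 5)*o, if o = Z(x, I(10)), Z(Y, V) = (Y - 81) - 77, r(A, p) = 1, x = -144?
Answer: -302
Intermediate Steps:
Z(Y, V) = -158 + Y (Z(Y, V) = (-81 + Y) - 77 = -158 + Y)
o = -302 (o = -158 - 144 = -302)
r(v(-4, 3), 5)*o = 1*(-302) = -302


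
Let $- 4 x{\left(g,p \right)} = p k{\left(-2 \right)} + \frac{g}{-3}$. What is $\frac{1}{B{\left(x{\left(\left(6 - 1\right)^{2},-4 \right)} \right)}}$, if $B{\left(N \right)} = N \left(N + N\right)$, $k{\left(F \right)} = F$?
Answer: $72$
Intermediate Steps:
$x{\left(g,p \right)} = \frac{p}{2} + \frac{g}{12}$ ($x{\left(g,p \right)} = - \frac{p \left(-2\right) + \frac{g}{-3}}{4} = - \frac{- 2 p + g \left(- \frac{1}{3}\right)}{4} = - \frac{- 2 p - \frac{g}{3}}{4} = \frac{p}{2} + \frac{g}{12}$)
$B{\left(N \right)} = 2 N^{2}$ ($B{\left(N \right)} = N 2 N = 2 N^{2}$)
$\frac{1}{B{\left(x{\left(\left(6 - 1\right)^{2},-4 \right)} \right)}} = \frac{1}{2 \left(\frac{1}{2} \left(-4\right) + \frac{\left(6 - 1\right)^{2}}{12}\right)^{2}} = \frac{1}{2 \left(-2 + \frac{5^{2}}{12}\right)^{2}} = \frac{1}{2 \left(-2 + \frac{1}{12} \cdot 25\right)^{2}} = \frac{1}{2 \left(-2 + \frac{25}{12}\right)^{2}} = \frac{1}{2 \left(\frac{1}{12}\right)^{2}} = \frac{1}{2 \cdot \frac{1}{144}} = \frac{1}{\frac{1}{72}} = 72$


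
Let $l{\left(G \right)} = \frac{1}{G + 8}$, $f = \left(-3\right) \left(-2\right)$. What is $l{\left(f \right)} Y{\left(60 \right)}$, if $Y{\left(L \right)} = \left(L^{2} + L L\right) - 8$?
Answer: $\frac{3596}{7} \approx 513.71$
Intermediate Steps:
$f = 6$
$Y{\left(L \right)} = -8 + 2 L^{2}$ ($Y{\left(L \right)} = \left(L^{2} + L^{2}\right) - 8 = 2 L^{2} - 8 = -8 + 2 L^{2}$)
$l{\left(G \right)} = \frac{1}{8 + G}$
$l{\left(f \right)} Y{\left(60 \right)} = \frac{-8 + 2 \cdot 60^{2}}{8 + 6} = \frac{-8 + 2 \cdot 3600}{14} = \frac{-8 + 7200}{14} = \frac{1}{14} \cdot 7192 = \frac{3596}{7}$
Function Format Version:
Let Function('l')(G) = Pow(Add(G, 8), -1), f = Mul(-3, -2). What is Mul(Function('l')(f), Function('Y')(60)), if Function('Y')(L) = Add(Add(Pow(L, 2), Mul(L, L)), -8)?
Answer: Rational(3596, 7) ≈ 513.71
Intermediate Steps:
f = 6
Function('Y')(L) = Add(-8, Mul(2, Pow(L, 2))) (Function('Y')(L) = Add(Add(Pow(L, 2), Pow(L, 2)), -8) = Add(Mul(2, Pow(L, 2)), -8) = Add(-8, Mul(2, Pow(L, 2))))
Function('l')(G) = Pow(Add(8, G), -1)
Mul(Function('l')(f), Function('Y')(60)) = Mul(Pow(Add(8, 6), -1), Add(-8, Mul(2, Pow(60, 2)))) = Mul(Pow(14, -1), Add(-8, Mul(2, 3600))) = Mul(Rational(1, 14), Add(-8, 7200)) = Mul(Rational(1, 14), 7192) = Rational(3596, 7)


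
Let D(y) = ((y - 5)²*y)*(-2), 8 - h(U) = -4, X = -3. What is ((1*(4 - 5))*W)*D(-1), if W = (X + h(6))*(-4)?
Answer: 2592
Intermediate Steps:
h(U) = 12 (h(U) = 8 - 1*(-4) = 8 + 4 = 12)
W = -36 (W = (-3 + 12)*(-4) = 9*(-4) = -36)
D(y) = -2*y*(-5 + y)² (D(y) = ((-5 + y)²*y)*(-2) = (y*(-5 + y)²)*(-2) = -2*y*(-5 + y)²)
((1*(4 - 5))*W)*D(-1) = ((1*(4 - 5))*(-36))*(-2*(-1)*(-5 - 1)²) = ((1*(-1))*(-36))*(-2*(-1)*(-6)²) = (-1*(-36))*(-2*(-1)*36) = 36*72 = 2592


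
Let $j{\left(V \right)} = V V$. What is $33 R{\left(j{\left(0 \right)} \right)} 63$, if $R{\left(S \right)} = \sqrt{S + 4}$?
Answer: $4158$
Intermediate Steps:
$j{\left(V \right)} = V^{2}$
$R{\left(S \right)} = \sqrt{4 + S}$
$33 R{\left(j{\left(0 \right)} \right)} 63 = 33 \sqrt{4 + 0^{2}} \cdot 63 = 33 \sqrt{4 + 0} \cdot 63 = 33 \sqrt{4} \cdot 63 = 33 \cdot 2 \cdot 63 = 66 \cdot 63 = 4158$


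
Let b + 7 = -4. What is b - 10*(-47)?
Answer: 459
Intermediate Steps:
b = -11 (b = -7 - 4 = -11)
b - 10*(-47) = -11 - 10*(-47) = -11 + 470 = 459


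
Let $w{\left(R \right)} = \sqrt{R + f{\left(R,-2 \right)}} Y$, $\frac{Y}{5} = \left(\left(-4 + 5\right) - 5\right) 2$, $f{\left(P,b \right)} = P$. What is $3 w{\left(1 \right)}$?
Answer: $- 120 \sqrt{2} \approx -169.71$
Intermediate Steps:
$Y = -40$ ($Y = 5 \left(\left(-4 + 5\right) - 5\right) 2 = 5 \left(1 - 5\right) 2 = 5 \left(\left(-4\right) 2\right) = 5 \left(-8\right) = -40$)
$w{\left(R \right)} = - 40 \sqrt{2} \sqrt{R}$ ($w{\left(R \right)} = \sqrt{R + R} \left(-40\right) = \sqrt{2 R} \left(-40\right) = \sqrt{2} \sqrt{R} \left(-40\right) = - 40 \sqrt{2} \sqrt{R}$)
$3 w{\left(1 \right)} = 3 \left(- 40 \sqrt{2} \sqrt{1}\right) = 3 \left(\left(-40\right) \sqrt{2} \cdot 1\right) = 3 \left(- 40 \sqrt{2}\right) = - 120 \sqrt{2}$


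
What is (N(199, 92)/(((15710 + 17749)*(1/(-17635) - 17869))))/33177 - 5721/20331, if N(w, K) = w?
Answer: -74119753708409949869/263403026147868723864 ≈ -0.28139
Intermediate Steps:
(N(199, 92)/(((15710 + 17749)*(1/(-17635) - 17869))))/33177 - 5721/20331 = (199/(((15710 + 17749)*(1/(-17635) - 17869))))/33177 - 5721/20331 = (199/((33459*(-1/17635 - 17869))))*(1/33177) - 5721*1/20331 = (199/((33459*(-315119816/17635))))*(1/33177) - 1907/6777 = (199/(-10543593923544/17635))*(1/33177) - 1907/6777 = (199*(-17635/10543593923544))*(1/33177) - 1907/6777 = -3509365/10543593923544*1/33177 - 1907/6777 = -3509365/349804815601419288 - 1907/6777 = -74119753708409949869/263403026147868723864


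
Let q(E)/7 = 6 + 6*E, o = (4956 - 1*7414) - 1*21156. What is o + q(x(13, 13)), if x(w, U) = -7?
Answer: -23866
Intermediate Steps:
o = -23614 (o = (4956 - 7414) - 21156 = -2458 - 21156 = -23614)
q(E) = 42 + 42*E (q(E) = 7*(6 + 6*E) = 42 + 42*E)
o + q(x(13, 13)) = -23614 + (42 + 42*(-7)) = -23614 + (42 - 294) = -23614 - 252 = -23866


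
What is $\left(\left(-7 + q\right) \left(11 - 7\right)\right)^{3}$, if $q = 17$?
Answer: $64000$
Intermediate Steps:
$\left(\left(-7 + q\right) \left(11 - 7\right)\right)^{3} = \left(\left(-7 + 17\right) \left(11 - 7\right)\right)^{3} = \left(10 \cdot 4\right)^{3} = 40^{3} = 64000$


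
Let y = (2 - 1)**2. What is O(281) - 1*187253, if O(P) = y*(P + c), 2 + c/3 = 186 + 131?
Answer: -186027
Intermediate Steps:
c = 945 (c = -6 + 3*(186 + 131) = -6 + 3*317 = -6 + 951 = 945)
y = 1 (y = 1**2 = 1)
O(P) = 945 + P (O(P) = 1*(P + 945) = 1*(945 + P) = 945 + P)
O(281) - 1*187253 = (945 + 281) - 1*187253 = 1226 - 187253 = -186027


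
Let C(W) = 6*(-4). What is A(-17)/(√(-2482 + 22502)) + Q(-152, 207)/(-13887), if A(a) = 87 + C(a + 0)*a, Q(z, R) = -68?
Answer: 68/13887 + 9*√5005/182 ≈ 3.5033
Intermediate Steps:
C(W) = -24
A(a) = 87 - 24*a
A(-17)/(√(-2482 + 22502)) + Q(-152, 207)/(-13887) = (87 - 24*(-17))/(√(-2482 + 22502)) - 68/(-13887) = (87 + 408)/(√20020) - 68*(-1/13887) = 495/((2*√5005)) + 68/13887 = 495*(√5005/10010) + 68/13887 = 9*√5005/182 + 68/13887 = 68/13887 + 9*√5005/182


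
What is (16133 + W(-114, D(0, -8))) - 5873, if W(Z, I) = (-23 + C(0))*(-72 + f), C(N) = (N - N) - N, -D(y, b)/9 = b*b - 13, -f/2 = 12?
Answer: 12468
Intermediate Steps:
f = -24 (f = -2*12 = -24)
D(y, b) = 117 - 9*b² (D(y, b) = -9*(b*b - 13) = -9*(b² - 13) = -9*(-13 + b²) = 117 - 9*b²)
C(N) = -N (C(N) = 0 - N = -N)
W(Z, I) = 2208 (W(Z, I) = (-23 - 1*0)*(-72 - 24) = (-23 + 0)*(-96) = -23*(-96) = 2208)
(16133 + W(-114, D(0, -8))) - 5873 = (16133 + 2208) - 5873 = 18341 - 5873 = 12468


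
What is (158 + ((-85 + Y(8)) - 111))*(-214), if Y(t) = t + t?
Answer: 4708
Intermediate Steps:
Y(t) = 2*t
(158 + ((-85 + Y(8)) - 111))*(-214) = (158 + ((-85 + 2*8) - 111))*(-214) = (158 + ((-85 + 16) - 111))*(-214) = (158 + (-69 - 111))*(-214) = (158 - 180)*(-214) = -22*(-214) = 4708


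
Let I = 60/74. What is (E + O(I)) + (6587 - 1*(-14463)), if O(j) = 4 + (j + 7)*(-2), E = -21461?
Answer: -15637/37 ≈ -422.62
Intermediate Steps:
I = 30/37 (I = 60*(1/74) = 30/37 ≈ 0.81081)
O(j) = -10 - 2*j (O(j) = 4 + (7 + j)*(-2) = 4 + (-14 - 2*j) = -10 - 2*j)
(E + O(I)) + (6587 - 1*(-14463)) = (-21461 + (-10 - 2*30/37)) + (6587 - 1*(-14463)) = (-21461 + (-10 - 60/37)) + (6587 + 14463) = (-21461 - 430/37) + 21050 = -794487/37 + 21050 = -15637/37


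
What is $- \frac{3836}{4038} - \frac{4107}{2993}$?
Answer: $- \frac{14032607}{6042867} \approx -2.3222$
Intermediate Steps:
$- \frac{3836}{4038} - \frac{4107}{2993} = \left(-3836\right) \frac{1}{4038} - \frac{4107}{2993} = - \frac{1918}{2019} - \frac{4107}{2993} = - \frac{14032607}{6042867}$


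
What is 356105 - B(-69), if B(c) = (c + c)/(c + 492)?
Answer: 50210851/141 ≈ 3.5611e+5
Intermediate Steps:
B(c) = 2*c/(492 + c) (B(c) = (2*c)/(492 + c) = 2*c/(492 + c))
356105 - B(-69) = 356105 - 2*(-69)/(492 - 69) = 356105 - 2*(-69)/423 = 356105 - 1*(-46/141) = 356105 + 46/141 = 50210851/141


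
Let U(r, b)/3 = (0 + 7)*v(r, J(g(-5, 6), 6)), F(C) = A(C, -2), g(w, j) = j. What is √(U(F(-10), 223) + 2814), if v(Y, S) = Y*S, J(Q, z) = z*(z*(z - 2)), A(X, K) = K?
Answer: 7*I*√66 ≈ 56.868*I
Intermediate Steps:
J(Q, z) = z²*(-2 + z) (J(Q, z) = z*(z*(-2 + z)) = z²*(-2 + z))
v(Y, S) = S*Y
F(C) = -2
U(r, b) = 3024*r (U(r, b) = 3*((0 + 7)*((6²*(-2 + 6))*r)) = 3*(7*((36*4)*r)) = 3*(7*(144*r)) = 3*(1008*r) = 3024*r)
√(U(F(-10), 223) + 2814) = √(3024*(-2) + 2814) = √(-6048 + 2814) = √(-3234) = 7*I*√66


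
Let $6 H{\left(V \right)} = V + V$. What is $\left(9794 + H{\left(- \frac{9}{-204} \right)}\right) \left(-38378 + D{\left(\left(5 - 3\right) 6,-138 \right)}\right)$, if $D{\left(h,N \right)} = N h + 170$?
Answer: $- \frac{6637286238}{17} \approx -3.9043 \cdot 10^{8}$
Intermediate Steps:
$D{\left(h,N \right)} = 170 + N h$
$H{\left(V \right)} = \frac{V}{3}$ ($H{\left(V \right)} = \frac{V + V}{6} = \frac{2 V}{6} = \frac{V}{3}$)
$\left(9794 + H{\left(- \frac{9}{-204} \right)}\right) \left(-38378 + D{\left(\left(5 - 3\right) 6,-138 \right)}\right) = \left(9794 + \frac{\left(-9\right) \frac{1}{-204}}{3}\right) \left(-38378 + \left(170 - 138 \left(5 - 3\right) 6\right)\right) = \left(9794 + \frac{\left(-9\right) \left(- \frac{1}{204}\right)}{3}\right) \left(-38378 + \left(170 - 138 \cdot 2 \cdot 6\right)\right) = \left(9794 + \frac{1}{3} \cdot \frac{3}{68}\right) \left(-38378 + \left(170 - 1656\right)\right) = \left(9794 + \frac{1}{68}\right) \left(-38378 + \left(170 - 1656\right)\right) = \frac{665993 \left(-38378 - 1486\right)}{68} = \frac{665993}{68} \left(-39864\right) = - \frac{6637286238}{17}$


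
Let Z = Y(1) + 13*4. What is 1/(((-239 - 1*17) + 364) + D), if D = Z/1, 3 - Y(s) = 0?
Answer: 1/163 ≈ 0.0061350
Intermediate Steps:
Y(s) = 3 (Y(s) = 3 - 1*0 = 3 + 0 = 3)
Z = 55 (Z = 3 + 13*4 = 3 + 52 = 55)
D = 55 (D = 55/1 = 55*1 = 55)
1/(((-239 - 1*17) + 364) + D) = 1/(((-239 - 1*17) + 364) + 55) = 1/(((-239 - 17) + 364) + 55) = 1/((-256 + 364) + 55) = 1/(108 + 55) = 1/163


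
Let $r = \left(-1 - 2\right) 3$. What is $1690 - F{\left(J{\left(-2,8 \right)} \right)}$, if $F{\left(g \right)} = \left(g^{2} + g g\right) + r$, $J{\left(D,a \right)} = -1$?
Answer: $1697$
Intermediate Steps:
$r = -9$ ($r = \left(-3\right) 3 = -9$)
$F{\left(g \right)} = -9 + 2 g^{2}$ ($F{\left(g \right)} = \left(g^{2} + g g\right) - 9 = \left(g^{2} + g^{2}\right) - 9 = 2 g^{2} - 9 = -9 + 2 g^{2}$)
$1690 - F{\left(J{\left(-2,8 \right)} \right)} = 1690 - \left(-9 + 2 \left(-1\right)^{2}\right) = 1690 - \left(-9 + 2 \cdot 1\right) = 1690 - \left(-9 + 2\right) = 1690 - -7 = 1690 + 7 = 1697$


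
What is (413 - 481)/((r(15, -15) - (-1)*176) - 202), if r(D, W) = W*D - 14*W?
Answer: 68/41 ≈ 1.6585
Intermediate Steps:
r(D, W) = -14*W + D*W (r(D, W) = D*W - 14*W = -14*W + D*W)
(413 - 481)/((r(15, -15) - (-1)*176) - 202) = (413 - 481)/((-15*(-14 + 15) - (-1)*176) - 202) = -68/((-15*1 - 1*(-176)) - 202) = -68/((-15 + 176) - 202) = -68/(161 - 202) = -68/(-41) = -68*(-1/41) = 68/41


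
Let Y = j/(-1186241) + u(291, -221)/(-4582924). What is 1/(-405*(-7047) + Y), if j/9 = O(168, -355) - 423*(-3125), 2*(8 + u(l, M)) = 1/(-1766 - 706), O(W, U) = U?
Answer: 26877820411893696/76709970692586907591553 ≈ 3.5038e-7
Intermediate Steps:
u(l, M) = -39553/4944 (u(l, M) = -8 + 1/(2*(-1766 - 706)) = -8 + (½)/(-2472) = -8 + (½)*(-1/2472) = -8 - 1/4944 = -39553/4944)
j = 11893680 (j = 9*(-355 - 423*(-3125)) = 9*(-355 - 1*(-1321875)) = 9*(-355 + 1321875) = 9*1321520 = 11893680)
Y = -269486672117071807/26877820411893696 (Y = 11893680/(-1186241) - 39553/4944/(-4582924) = 11893680*(-1/1186241) - 39553/4944*(-1/4582924) = -11893680/1186241 + 39553/22657976256 = -269486672117071807/26877820411893696 ≈ -10.026)
1/(-405*(-7047) + Y) = 1/(-405*(-7047) - 269486672117071807/26877820411893696) = 1/(2854035 - 269486672117071807/26877820411893696) = 1/(76709970692586907591553/26877820411893696) = 26877820411893696/76709970692586907591553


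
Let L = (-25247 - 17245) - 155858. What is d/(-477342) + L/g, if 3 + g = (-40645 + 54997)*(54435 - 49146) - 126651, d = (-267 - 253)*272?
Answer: 885316193405/3014457452109 ≈ 0.29369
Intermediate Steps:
d = -141440 (d = -520*272 = -141440)
L = -198350 (L = -42492 - 155858 = -198350)
g = 75781074 (g = -3 + ((-40645 + 54997)*(54435 - 49146) - 126651) = -3 + (14352*5289 - 126651) = -3 + (75907728 - 126651) = -3 + 75781077 = 75781074)
d/(-477342) + L/g = -141440/(-477342) - 198350/75781074 = -141440*(-1/477342) - 198350*1/75781074 = 70720/238671 - 99175/37890537 = 885316193405/3014457452109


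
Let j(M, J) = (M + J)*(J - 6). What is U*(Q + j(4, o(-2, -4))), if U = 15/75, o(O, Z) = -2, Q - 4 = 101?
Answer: 89/5 ≈ 17.800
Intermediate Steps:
Q = 105 (Q = 4 + 101 = 105)
U = 1/5 (U = 15*(1/75) = 1/5 ≈ 0.20000)
j(M, J) = (-6 + J)*(J + M) (j(M, J) = (J + M)*(-6 + J) = (-6 + J)*(J + M))
U*(Q + j(4, o(-2, -4))) = (105 + ((-2)**2 - 6*(-2) - 6*4 - 2*4))/5 = (105 + (4 + 12 - 24 - 8))/5 = (105 - 16)/5 = (1/5)*89 = 89/5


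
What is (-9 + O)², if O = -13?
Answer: 484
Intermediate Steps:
(-9 + O)² = (-9 - 13)² = (-22)² = 484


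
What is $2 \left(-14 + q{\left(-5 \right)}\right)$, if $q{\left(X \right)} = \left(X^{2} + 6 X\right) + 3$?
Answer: $-32$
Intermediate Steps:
$q{\left(X \right)} = 3 + X^{2} + 6 X$
$2 \left(-14 + q{\left(-5 \right)}\right) = 2 \left(-14 + \left(3 + \left(-5\right)^{2} + 6 \left(-5\right)\right)\right) = 2 \left(-14 + \left(3 + 25 - 30\right)\right) = 2 \left(-14 - 2\right) = 2 \left(-16\right) = -32$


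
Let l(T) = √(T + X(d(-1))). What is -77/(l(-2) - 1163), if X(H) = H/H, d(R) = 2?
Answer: 89551/1352570 + 77*I/1352570 ≈ 0.066208 + 5.6929e-5*I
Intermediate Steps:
X(H) = 1
l(T) = √(1 + T) (l(T) = √(T + 1) = √(1 + T))
-77/(l(-2) - 1163) = -77/(√(1 - 2) - 1163) = -77/(√(-1) - 1163) = -77/(I - 1163) = -77/(-1163 + I) = ((-1163 - I)/1352570)*(-77) = -77*(-1163 - I)/1352570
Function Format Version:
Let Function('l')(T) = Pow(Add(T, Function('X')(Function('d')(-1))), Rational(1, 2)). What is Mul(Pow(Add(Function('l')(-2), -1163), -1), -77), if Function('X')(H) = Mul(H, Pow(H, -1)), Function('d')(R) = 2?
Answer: Add(Rational(89551, 1352570), Mul(Rational(77, 1352570), I)) ≈ Add(0.066208, Mul(5.6929e-5, I))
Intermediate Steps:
Function('X')(H) = 1
Function('l')(T) = Pow(Add(1, T), Rational(1, 2)) (Function('l')(T) = Pow(Add(T, 1), Rational(1, 2)) = Pow(Add(1, T), Rational(1, 2)))
Mul(Pow(Add(Function('l')(-2), -1163), -1), -77) = Mul(Pow(Add(Pow(Add(1, -2), Rational(1, 2)), -1163), -1), -77) = Mul(Pow(Add(Pow(-1, Rational(1, 2)), -1163), -1), -77) = Mul(Pow(Add(I, -1163), -1), -77) = Mul(Pow(Add(-1163, I), -1), -77) = Mul(Mul(Rational(1, 1352570), Add(-1163, Mul(-1, I))), -77) = Mul(Rational(-77, 1352570), Add(-1163, Mul(-1, I)))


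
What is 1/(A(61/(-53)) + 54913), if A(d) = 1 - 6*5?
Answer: 1/54884 ≈ 1.8220e-5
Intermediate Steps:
A(d) = -29 (A(d) = 1 - 30 = -29)
1/(A(61/(-53)) + 54913) = 1/(-29 + 54913) = 1/54884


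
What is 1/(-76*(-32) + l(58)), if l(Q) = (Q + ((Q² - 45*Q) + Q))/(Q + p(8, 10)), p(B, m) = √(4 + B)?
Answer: 2050631/5018003497 + 435*√3/5018003497 ≈ 0.00040880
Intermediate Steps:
l(Q) = (Q² - 43*Q)/(Q + 2*√3) (l(Q) = (Q + ((Q² - 45*Q) + Q))/(Q + √(4 + 8)) = (Q + (Q² - 44*Q))/(Q + √12) = (Q² - 43*Q)/(Q + 2*√3))
1/(-76*(-32) + l(58)) = 1/(-76*(-32) + 58*(-43 + 58)/(58 + 2*√3)) = 1/(2432 + 58*15/(58 + 2*√3)) = 1/(2432 + 870/(58 + 2*√3))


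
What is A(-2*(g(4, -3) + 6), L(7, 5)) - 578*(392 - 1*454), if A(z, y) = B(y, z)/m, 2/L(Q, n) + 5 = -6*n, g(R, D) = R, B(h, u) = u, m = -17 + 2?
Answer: 107512/3 ≈ 35837.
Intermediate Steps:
m = -15
L(Q, n) = 2/(-5 - 6*n)
A(z, y) = -z/15 (A(z, y) = z/(-15) = z*(-1/15) = -z/15)
A(-2*(g(4, -3) + 6), L(7, 5)) - 578*(392 - 1*454) = -(-2)*(4 + 6)/15 - 578*(392 - 1*454) = -(-2)*10/15 - 578*(392 - 454) = -1/15*(-20) - 578*(-62) = 4/3 + 35836 = 107512/3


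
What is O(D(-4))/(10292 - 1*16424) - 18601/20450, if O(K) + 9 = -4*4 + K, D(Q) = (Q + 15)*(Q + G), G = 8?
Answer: -57224941/62699700 ≈ -0.91268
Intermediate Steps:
D(Q) = (8 + Q)*(15 + Q) (D(Q) = (Q + 15)*(Q + 8) = (15 + Q)*(8 + Q) = (8 + Q)*(15 + Q))
O(K) = -25 + K (O(K) = -9 + (-4*4 + K) = -9 + (-16 + K) = -25 + K)
O(D(-4))/(10292 - 1*16424) - 18601/20450 = (-25 + (120 + (-4)**2 + 23*(-4)))/(10292 - 1*16424) - 18601/20450 = (-25 + (120 + 16 - 92))/(10292 - 16424) - 18601*1/20450 = (-25 + 44)/(-6132) - 18601/20450 = 19*(-1/6132) - 18601/20450 = -19/6132 - 18601/20450 = -57224941/62699700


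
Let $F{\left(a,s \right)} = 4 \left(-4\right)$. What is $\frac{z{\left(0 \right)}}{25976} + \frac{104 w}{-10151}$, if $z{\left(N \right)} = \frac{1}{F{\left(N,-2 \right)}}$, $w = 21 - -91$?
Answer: $- \frac{4841105319}{4218918016} \approx -1.1475$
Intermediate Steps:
$w = 112$ ($w = 21 + 91 = 112$)
$F{\left(a,s \right)} = -16$
$z{\left(N \right)} = - \frac{1}{16}$ ($z{\left(N \right)} = \frac{1}{-16} = - \frac{1}{16}$)
$\frac{z{\left(0 \right)}}{25976} + \frac{104 w}{-10151} = - \frac{1}{16 \cdot 25976} + \frac{104 \cdot 112}{-10151} = \left(- \frac{1}{16}\right) \frac{1}{25976} + 11648 \left(- \frac{1}{10151}\right) = - \frac{1}{415616} - \frac{11648}{10151} = - \frac{4841105319}{4218918016}$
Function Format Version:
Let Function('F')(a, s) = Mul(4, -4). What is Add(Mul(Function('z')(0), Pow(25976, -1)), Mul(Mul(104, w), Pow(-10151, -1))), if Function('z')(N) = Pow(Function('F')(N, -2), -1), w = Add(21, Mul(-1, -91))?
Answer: Rational(-4841105319, 4218918016) ≈ -1.1475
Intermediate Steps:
w = 112 (w = Add(21, 91) = 112)
Function('F')(a, s) = -16
Function('z')(N) = Rational(-1, 16) (Function('z')(N) = Pow(-16, -1) = Rational(-1, 16))
Add(Mul(Function('z')(0), Pow(25976, -1)), Mul(Mul(104, w), Pow(-10151, -1))) = Add(Mul(Rational(-1, 16), Pow(25976, -1)), Mul(Mul(104, 112), Pow(-10151, -1))) = Add(Mul(Rational(-1, 16), Rational(1, 25976)), Mul(11648, Rational(-1, 10151))) = Add(Rational(-1, 415616), Rational(-11648, 10151)) = Rational(-4841105319, 4218918016)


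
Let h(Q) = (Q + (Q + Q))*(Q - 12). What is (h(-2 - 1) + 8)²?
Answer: 20449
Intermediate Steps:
h(Q) = 3*Q*(-12 + Q) (h(Q) = (Q + 2*Q)*(-12 + Q) = (3*Q)*(-12 + Q) = 3*Q*(-12 + Q))
(h(-2 - 1) + 8)² = (3*(-2 - 1)*(-12 + (-2 - 1)) + 8)² = (3*(-3)*(-12 - 3) + 8)² = (3*(-3)*(-15) + 8)² = (135 + 8)² = 143² = 20449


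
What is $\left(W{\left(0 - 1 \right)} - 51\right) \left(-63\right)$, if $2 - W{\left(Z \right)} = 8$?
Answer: $3591$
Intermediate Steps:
$W{\left(Z \right)} = -6$ ($W{\left(Z \right)} = 2 - 8 = -6$)
$\left(W{\left(0 - 1 \right)} - 51\right) \left(-63\right) = \left(-6 - 51\right) \left(-63\right) = \left(-57\right) \left(-63\right) = 3591$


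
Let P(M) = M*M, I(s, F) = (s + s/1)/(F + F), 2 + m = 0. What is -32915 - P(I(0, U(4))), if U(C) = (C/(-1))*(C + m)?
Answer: -32915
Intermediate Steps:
m = -2 (m = -2 + 0 = -2)
U(C) = -C*(-2 + C) (U(C) = (C/(-1))*(C - 2) = (C*(-1))*(-2 + C) = (-C)*(-2 + C) = -C*(-2 + C))
I(s, F) = s/F (I(s, F) = (s + s*1)/((2*F)) = (s + s)*(1/(2*F)) = (2*s)*(1/(2*F)) = s/F)
P(M) = M**2
-32915 - P(I(0, U(4))) = -32915 - (0/((4*(2 - 1*4))))**2 = -32915 - (0/((4*(2 - 4))))**2 = -32915 - (0/((4*(-2))))**2 = -32915 - (0/(-8))**2 = -32915 - (0*(-1/8))**2 = -32915 - 1*0**2 = -32915 - 1*0 = -32915 + 0 = -32915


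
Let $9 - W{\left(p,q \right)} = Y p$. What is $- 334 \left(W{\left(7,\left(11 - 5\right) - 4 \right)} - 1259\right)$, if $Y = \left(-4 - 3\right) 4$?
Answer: $352036$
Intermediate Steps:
$Y = -28$ ($Y = \left(-7\right) 4 = -28$)
$W{\left(p,q \right)} = 9 + 28 p$ ($W{\left(p,q \right)} = 9 - - 28 p = 9 + 28 p$)
$- 334 \left(W{\left(7,\left(11 - 5\right) - 4 \right)} - 1259\right) = - 334 \left(\left(9 + 28 \cdot 7\right) - 1259\right) = - 334 \left(\left(9 + 196\right) - 1259\right) = - 334 \left(205 - 1259\right) = \left(-334\right) \left(-1054\right) = 352036$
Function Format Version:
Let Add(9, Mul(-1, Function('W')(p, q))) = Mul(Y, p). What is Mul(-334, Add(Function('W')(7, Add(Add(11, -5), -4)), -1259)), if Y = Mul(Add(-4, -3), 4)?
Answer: 352036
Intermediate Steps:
Y = -28 (Y = Mul(-7, 4) = -28)
Function('W')(p, q) = Add(9, Mul(28, p)) (Function('W')(p, q) = Add(9, Mul(-1, Mul(-28, p))) = Add(9, Mul(28, p)))
Mul(-334, Add(Function('W')(7, Add(Add(11, -5), -4)), -1259)) = Mul(-334, Add(Add(9, Mul(28, 7)), -1259)) = Mul(-334, Add(Add(9, 196), -1259)) = Mul(-334, Add(205, -1259)) = Mul(-334, -1054) = 352036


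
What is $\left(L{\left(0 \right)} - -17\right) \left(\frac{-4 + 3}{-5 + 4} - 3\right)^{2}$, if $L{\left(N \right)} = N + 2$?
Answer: $76$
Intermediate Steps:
$L{\left(N \right)} = 2 + N$
$\left(L{\left(0 \right)} - -17\right) \left(\frac{-4 + 3}{-5 + 4} - 3\right)^{2} = \left(\left(2 + 0\right) - -17\right) \left(\frac{-4 + 3}{-5 + 4} - 3\right)^{2} = \left(2 + 17\right) \left(- \frac{1}{-1} - 3\right)^{2} = 19 \left(\left(-1\right) \left(-1\right) - 3\right)^{2} = 19 \left(1 - 3\right)^{2} = 19 \left(-2\right)^{2} = 19 \cdot 4 = 76$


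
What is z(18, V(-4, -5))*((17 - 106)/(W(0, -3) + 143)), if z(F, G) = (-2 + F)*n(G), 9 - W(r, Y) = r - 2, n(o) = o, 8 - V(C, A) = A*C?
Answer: 8544/77 ≈ 110.96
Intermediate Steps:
V(C, A) = 8 - A*C
W(r, Y) = 11 - r (W(r, Y) = 9 - (r - 2) = 9 - (-2 + r) = 9 + (2 - r) = 11 - r)
z(F, G) = G*(-2 + F) (z(F, G) = (-2 + F)*G = G*(-2 + F))
z(18, V(-4, -5))*((17 - 106)/(W(0, -3) + 143)) = ((8 - 1*(-5)*(-4))*(-2 + 18))*((17 - 106)/((11 - 1*0) + 143)) = ((8 - 20)*16)*(-89/((11 + 0) + 143)) = (-12*16)*(-89/(11 + 143)) = -(-17088)/154 = -192*(-89/154) = 8544/77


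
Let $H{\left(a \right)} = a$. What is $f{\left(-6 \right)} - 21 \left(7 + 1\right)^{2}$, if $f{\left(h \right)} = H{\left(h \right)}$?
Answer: $-1350$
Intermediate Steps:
$f{\left(h \right)} = h$
$f{\left(-6 \right)} - 21 \left(7 + 1\right)^{2} = -6 - 21 \left(7 + 1\right)^{2} = -6 - 21 \cdot 8^{2} = -6 - 1344 = -1350$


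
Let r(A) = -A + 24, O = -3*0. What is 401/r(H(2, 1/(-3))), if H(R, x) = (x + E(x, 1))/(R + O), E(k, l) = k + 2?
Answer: 1203/70 ≈ 17.186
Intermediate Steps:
O = 0
E(k, l) = 2 + k
H(R, x) = (2 + 2*x)/R (H(R, x) = (x + (2 + x))/(R + 0) = (2 + 2*x)/R)
r(A) = 24 - A
401/r(H(2, 1/(-3))) = 401/(24 - 2*(1 + 1/(-3))/2) = 401/(24 - 2*(1 + 1*(-⅓))/2) = 401/(24 - 2*(1 - ⅓)/2) = 401/(24 - 2*2/(2*3)) = 401/(24 - 1*⅔) = 401/(24 - ⅔) = 401/(70/3) = 401*(3/70) = 1203/70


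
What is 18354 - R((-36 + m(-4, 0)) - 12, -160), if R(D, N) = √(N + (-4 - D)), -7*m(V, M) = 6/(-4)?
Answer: 18354 - I*√22778/14 ≈ 18354.0 - 10.78*I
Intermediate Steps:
m(V, M) = 3/14 (m(V, M) = -6/(7*(-4)) = -6*(-1)/(7*4) = -⅐*(-3/2) = 3/14)
R(D, N) = √(-4 + N - D)
18354 - R((-36 + m(-4, 0)) - 12, -160) = 18354 - √(-4 - 160 - ((-36 + 3/14) - 12)) = 18354 - √(-4 - 160 - (-501/14 - 12)) = 18354 - √(-4 - 160 - 1*(-669/14)) = 18354 - √(-4 - 160 + 669/14) = 18354 - √(-1627/14) = 18354 - I*√22778/14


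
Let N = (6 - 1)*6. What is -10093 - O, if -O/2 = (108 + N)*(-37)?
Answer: -20305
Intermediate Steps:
N = 30 (N = 5*6 = 30)
O = 10212 (O = -2*(108 + 30)*(-37) = -276*(-37) = -2*(-5106) = 10212)
-10093 - O = -10093 - 1*10212 = -10093 - 10212 = -20305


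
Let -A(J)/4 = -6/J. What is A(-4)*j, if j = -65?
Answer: 390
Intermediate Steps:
A(J) = 24/J (A(J) = -(-24)/J = 24/J)
A(-4)*j = (24/(-4))*(-65) = (24*(-1/4))*(-65) = -6*(-65) = 390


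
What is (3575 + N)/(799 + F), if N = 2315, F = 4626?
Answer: 38/35 ≈ 1.0857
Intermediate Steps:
(3575 + N)/(799 + F) = (3575 + 2315)/(799 + 4626) = 5890/5425 = 5890*(1/5425) = 38/35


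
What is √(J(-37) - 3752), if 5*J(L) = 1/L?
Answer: I*√128412385/185 ≈ 61.254*I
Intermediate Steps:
J(L) = 1/(5*L)
√(J(-37) - 3752) = √((⅕)/(-37) - 3752) = √((⅕)*(-1/37) - 3752) = √(-1/185 - 3752) = √(-694121/185) = I*√128412385/185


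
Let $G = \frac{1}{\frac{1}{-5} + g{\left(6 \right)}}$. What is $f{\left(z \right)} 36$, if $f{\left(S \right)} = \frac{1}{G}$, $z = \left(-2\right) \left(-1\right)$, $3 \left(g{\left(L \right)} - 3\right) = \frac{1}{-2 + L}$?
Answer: $\frac{519}{5} \approx 103.8$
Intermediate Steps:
$g{\left(L \right)} = 3 + \frac{1}{3 \left(-2 + L\right)}$
$z = 2$
$G = \frac{60}{173}$ ($G = \frac{1}{\frac{1}{-5} + \frac{-17 + 9 \cdot 6}{3 \left(-2 + 6\right)}} = \frac{1}{- \frac{1}{5} + \frac{-17 + 54}{3 \cdot 4}} = \frac{1}{- \frac{1}{5} + \frac{1}{3} \cdot \frac{1}{4} \cdot 37} = \frac{1}{- \frac{1}{5} + \frac{37}{12}} = \frac{1}{\frac{173}{60}} = \frac{60}{173} \approx 0.34682$)
$f{\left(S \right)} = \frac{173}{60}$ ($f{\left(S \right)} = \frac{1}{\frac{60}{173}} = \frac{173}{60}$)
$f{\left(z \right)} 36 = \frac{173}{60} \cdot 36 = \frac{519}{5}$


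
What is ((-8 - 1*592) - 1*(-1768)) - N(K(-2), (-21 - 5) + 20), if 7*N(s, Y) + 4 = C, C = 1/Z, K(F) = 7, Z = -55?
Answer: 449901/385 ≈ 1168.6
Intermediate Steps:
C = -1/55 (C = 1/(-55) = -1/55 ≈ -0.018182)
N(s, Y) = -221/385 (N(s, Y) = -4/7 + (⅐)*(-1/55) = -4/7 - 1/385 = -221/385)
((-8 - 1*592) - 1*(-1768)) - N(K(-2), (-21 - 5) + 20) = ((-8 - 1*592) - 1*(-1768)) - 1*(-221/385) = ((-8 - 592) + 1768) + 221/385 = (-600 + 1768) + 221/385 = 1168 + 221/385 = 449901/385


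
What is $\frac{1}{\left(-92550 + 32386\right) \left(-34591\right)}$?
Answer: $\frac{1}{2081132924} \approx 4.8051 \cdot 10^{-10}$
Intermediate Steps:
$\frac{1}{\left(-92550 + 32386\right) \left(-34591\right)} = \frac{1}{-60164} \left(- \frac{1}{34591}\right) = \left(- \frac{1}{60164}\right) \left(- \frac{1}{34591}\right) = \frac{1}{2081132924}$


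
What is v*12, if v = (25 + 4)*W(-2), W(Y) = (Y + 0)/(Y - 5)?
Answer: 696/7 ≈ 99.429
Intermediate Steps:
W(Y) = Y/(-5 + Y)
v = 58/7 (v = (25 + 4)*(-2/(-5 - 2)) = 29*(-2/(-7)) = 29*(-2*(-⅐)) = 29*(2/7) = 58/7 ≈ 8.2857)
v*12 = (58/7)*12 = 696/7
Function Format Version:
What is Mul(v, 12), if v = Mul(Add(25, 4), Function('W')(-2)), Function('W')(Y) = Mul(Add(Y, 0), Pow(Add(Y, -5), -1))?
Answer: Rational(696, 7) ≈ 99.429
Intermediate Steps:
Function('W')(Y) = Mul(Y, Pow(Add(-5, Y), -1))
v = Rational(58, 7) (v = Mul(Add(25, 4), Mul(-2, Pow(Add(-5, -2), -1))) = Mul(29, Mul(-2, Pow(-7, -1))) = Mul(29, Mul(-2, Rational(-1, 7))) = Mul(29, Rational(2, 7)) = Rational(58, 7) ≈ 8.2857)
Mul(v, 12) = Mul(Rational(58, 7), 12) = Rational(696, 7)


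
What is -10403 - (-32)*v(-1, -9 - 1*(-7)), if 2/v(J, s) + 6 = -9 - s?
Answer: -135303/13 ≈ -10408.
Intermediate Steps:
v(J, s) = 2/(-15 - s) (v(J, s) = 2/(-6 + (-9 - s)) = 2/(-15 - s))
-10403 - (-32)*v(-1, -9 - 1*(-7)) = -10403 - (-32)*(-2/(15 + (-9 - 1*(-7)))) = -10403 - (-32)*(-2/(15 + (-9 + 7))) = -10403 - (-32)*(-2/(15 - 2)) = -10403 - (-32)*(-2/13) = -10403 - (-32)*(-2*1/13) = -10403 - (-32)*(-2)/13 = -10403 - 1*64/13 = -10403 - 64/13 = -135303/13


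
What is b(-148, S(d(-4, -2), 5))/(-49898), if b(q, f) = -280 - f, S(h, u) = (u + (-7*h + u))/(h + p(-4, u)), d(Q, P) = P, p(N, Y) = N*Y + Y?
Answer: 2368/424133 ≈ 0.0055832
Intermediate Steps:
p(N, Y) = Y + N*Y
S(h, u) = (-7*h + 2*u)/(h - 3*u) (S(h, u) = (u + (-7*h + u))/(h + u*(1 - 4)) = (u + (u - 7*h))/(h + u*(-3)) = (-7*h + 2*u)/(h - 3*u))
b(-148, S(d(-4, -2), 5))/(-49898) = (-280 - (-7*(-2) + 2*5)/(-2 - 3*5))/(-49898) = (-280 - (14 + 10)/(-2 - 15))*(-1/49898) = (-280 - 24/(-17))*(-1/49898) = (-280 - (-1)*24/17)*(-1/49898) = (-280 - 1*(-24/17))*(-1/49898) = (-280 + 24/17)*(-1/49898) = -4736/17*(-1/49898) = 2368/424133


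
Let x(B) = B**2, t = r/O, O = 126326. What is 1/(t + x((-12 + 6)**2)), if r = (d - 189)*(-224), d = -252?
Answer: 63163/81908640 ≈ 0.00077114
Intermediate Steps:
r = 98784 (r = (-252 - 189)*(-224) = -441*(-224) = 98784)
t = 49392/63163 (t = 98784/126326 = 98784*(1/126326) = 49392/63163 ≈ 0.78198)
1/(t + x((-12 + 6)**2)) = 1/(49392/63163 + ((-12 + 6)**2)**2) = 1/(49392/63163 + ((-6)**2)**2) = 1/(49392/63163 + 36**2) = 1/(49392/63163 + 1296) = 1/(81908640/63163) = 63163/81908640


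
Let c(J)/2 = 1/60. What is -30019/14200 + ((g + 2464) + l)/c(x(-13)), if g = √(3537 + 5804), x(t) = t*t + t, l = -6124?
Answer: -1559190019/14200 + 30*√9341 ≈ -1.0690e+5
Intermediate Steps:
x(t) = t + t² (x(t) = t² + t = t + t²)
g = √9341 ≈ 96.649
c(J) = 1/30 (c(J) = 2/60 = 2*(1/60) = 1/30)
-30019/14200 + ((g + 2464) + l)/c(x(-13)) = -30019/14200 + ((√9341 + 2464) - 6124)/(1/30) = -30019*1/14200 + ((2464 + √9341) - 6124)*30 = -30019/14200 + (-3660 + √9341)*30 = -30019/14200 + (-109800 + 30*√9341) = -1559190019/14200 + 30*√9341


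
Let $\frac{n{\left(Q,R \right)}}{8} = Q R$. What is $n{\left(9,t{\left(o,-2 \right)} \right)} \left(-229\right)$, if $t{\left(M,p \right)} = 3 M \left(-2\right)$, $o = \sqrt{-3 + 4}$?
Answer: $98928$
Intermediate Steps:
$o = 1$ ($o = \sqrt{1} = 1$)
$t{\left(M,p \right)} = - 6 M$
$n{\left(Q,R \right)} = 8 Q R$
$n{\left(9,t{\left(o,-2 \right)} \right)} \left(-229\right) = 8 \cdot 9 \left(\left(-6\right) 1\right) \left(-229\right) = 8 \cdot 9 \left(-6\right) \left(-229\right) = \left(-432\right) \left(-229\right) = 98928$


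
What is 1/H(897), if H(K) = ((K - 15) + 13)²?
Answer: 1/801025 ≈ 1.2484e-6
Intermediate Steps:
H(K) = (-2 + K)² (H(K) = ((-15 + K) + 13)² = (-2 + K)²)
1/H(897) = 1/((-2 + 897)²) = 1/(895²) = 1/801025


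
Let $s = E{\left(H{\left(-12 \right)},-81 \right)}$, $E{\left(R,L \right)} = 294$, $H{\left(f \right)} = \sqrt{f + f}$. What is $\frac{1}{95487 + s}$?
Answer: $\frac{1}{95781} \approx 1.044 \cdot 10^{-5}$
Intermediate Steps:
$H{\left(f \right)} = \sqrt{2} \sqrt{f}$ ($H{\left(f \right)} = \sqrt{2 f} = \sqrt{2} \sqrt{f}$)
$s = 294$
$\frac{1}{95487 + s} = \frac{1}{95487 + 294} = \frac{1}{95781}$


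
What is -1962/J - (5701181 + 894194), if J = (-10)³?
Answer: -3297686519/500 ≈ -6.5954e+6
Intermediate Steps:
J = -1000
-1962/J - (5701181 + 894194) = -1962/(-1000) - (5701181 + 894194) = -1962*(-1/1000) - 2777/(1/((-26 + 322) + 2079)) = 981/500 - 2777/(1/(296 + 2079)) = 981/500 - 2777/(1/2375) = 981/500 - 2777/1/2375 = 981/500 - 2777*2375 = 981/500 - 6595375 = -3297686519/500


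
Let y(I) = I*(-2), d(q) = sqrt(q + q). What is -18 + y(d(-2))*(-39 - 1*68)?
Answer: -18 + 428*I ≈ -18.0 + 428.0*I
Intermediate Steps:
d(q) = sqrt(2)*sqrt(q) (d(q) = sqrt(2*q) = sqrt(2)*sqrt(q))
y(I) = -2*I
-18 + y(d(-2))*(-39 - 1*68) = -18 + (-2*sqrt(2)*sqrt(-2))*(-39 - 1*68) = -18 + (-2*sqrt(2)*I*sqrt(2))*(-39 - 68) = -18 - 4*I*(-107) = -18 + 428*I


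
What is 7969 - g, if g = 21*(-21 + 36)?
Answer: 7654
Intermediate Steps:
g = 315 (g = 21*15 = 315)
7969 - g = 7969 - 1*315 = 7969 - 315 = 7654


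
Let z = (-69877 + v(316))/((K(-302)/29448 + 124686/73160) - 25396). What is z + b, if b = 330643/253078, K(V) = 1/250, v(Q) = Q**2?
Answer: 1556989967492233579/12362378741296928134 ≈ 0.12595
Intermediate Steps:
K(V) = 1/250
z = -403670172942000/341936680347871 (z = (-69877 + 316**2)/(((1/250)/29448 + 124686/73160) - 25396) = (-69877 + 99856)/(((1/250)*(1/29448) + 124686*(1/73160)) - 25396) = 29979/((1/7362000 + 62343/36580) - 25396) = 29979/(22948460129/13465098000 - 25396) = 29979/(-341936680347871/13465098000) = 29979*(-13465098000/341936680347871) = -403670172942000/341936680347871 ≈ -1.1805)
b = 330643/253078 (b = 330643*(1/253078) = 330643/253078 ≈ 1.3065)
z + b = -403670172942000/341936680347871 + 330643/253078 = 1556989967492233579/12362378741296928134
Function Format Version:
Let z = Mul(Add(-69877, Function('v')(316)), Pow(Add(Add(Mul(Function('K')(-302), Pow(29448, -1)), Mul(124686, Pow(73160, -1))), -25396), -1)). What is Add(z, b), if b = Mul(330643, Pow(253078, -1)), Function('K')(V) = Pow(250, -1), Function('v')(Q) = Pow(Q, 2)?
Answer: Rational(1556989967492233579, 12362378741296928134) ≈ 0.12595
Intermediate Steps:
Function('K')(V) = Rational(1, 250)
z = Rational(-403670172942000, 341936680347871) (z = Mul(Add(-69877, Pow(316, 2)), Pow(Add(Add(Mul(Rational(1, 250), Pow(29448, -1)), Mul(124686, Pow(73160, -1))), -25396), -1)) = Mul(Add(-69877, 99856), Pow(Add(Add(Mul(Rational(1, 250), Rational(1, 29448)), Mul(124686, Rational(1, 73160))), -25396), -1)) = Mul(29979, Pow(Add(Add(Rational(1, 7362000), Rational(62343, 36580)), -25396), -1)) = Mul(29979, Pow(Add(Rational(22948460129, 13465098000), -25396), -1)) = Mul(29979, Pow(Rational(-341936680347871, 13465098000), -1)) = Mul(29979, Rational(-13465098000, 341936680347871)) = Rational(-403670172942000, 341936680347871) ≈ -1.1805)
b = Rational(330643, 253078) (b = Mul(330643, Rational(1, 253078)) = Rational(330643, 253078) ≈ 1.3065)
Add(z, b) = Add(Rational(-403670172942000, 341936680347871), Rational(330643, 253078)) = Rational(1556989967492233579, 12362378741296928134)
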